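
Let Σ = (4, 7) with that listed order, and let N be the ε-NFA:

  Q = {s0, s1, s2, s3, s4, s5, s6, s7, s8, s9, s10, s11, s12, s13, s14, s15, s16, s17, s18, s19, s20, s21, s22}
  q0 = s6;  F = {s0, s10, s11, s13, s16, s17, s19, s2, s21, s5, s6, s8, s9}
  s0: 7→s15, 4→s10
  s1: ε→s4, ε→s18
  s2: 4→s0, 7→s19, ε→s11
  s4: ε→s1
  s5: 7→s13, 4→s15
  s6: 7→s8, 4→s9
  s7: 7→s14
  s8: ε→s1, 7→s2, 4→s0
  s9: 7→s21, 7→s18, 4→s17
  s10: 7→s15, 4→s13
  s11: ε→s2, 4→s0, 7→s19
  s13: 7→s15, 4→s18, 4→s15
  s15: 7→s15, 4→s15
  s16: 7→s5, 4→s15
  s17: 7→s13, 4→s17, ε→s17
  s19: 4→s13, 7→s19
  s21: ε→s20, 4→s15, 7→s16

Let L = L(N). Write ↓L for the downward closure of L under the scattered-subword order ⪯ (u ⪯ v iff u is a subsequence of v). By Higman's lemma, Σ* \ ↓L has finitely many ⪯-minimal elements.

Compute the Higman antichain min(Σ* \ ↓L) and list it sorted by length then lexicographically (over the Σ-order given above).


|Q|=23, |F|=13, |δ|=39 (8 ε).
min D↑ (13 st, q0=0, F={8}): 0:4→1,7→2 1:4→3,7→4 2:4→5,7→6 3:4→3,7→7 4:4→8,7→9 5:4→10,7→8 6:4→5,7→11 7:4→8,7→8 8:4→8,7→8 9:4→8,7→12 10:4→7,7→8 11:4→7,7→11 12:4→8,7→7.
'474': |S_i|=[18, 11, 7, 2] end={s15,s18} rej; 3/3 deletions ∈↓L.
'747': |S_i|=[18, 15, 5, 1] end={s15} rej; 3/3 del acc.
'4477': N↓-sim [18, 11, 5, 3, 1] end={s15} ∉↓L; 4/4 del acc.
'74444': N↓-sim [18, 15, 5, 4, 3, 2] end={s15,s18} — reject; 5/5 deletions ∈↓L.
'77744': run [18, 15, 10, 5, 3, 2] end={s15,s18} rej; 5/5 deletions ∈↓L.
'477777': run [18, 11, 7, 5, 4, 3, 1] end={s15} rej; 6/6 single-dels accept.
6 minimals (antichain).

min(Σ*\↓L) = [474, 747, 4477, 74444, 77744, 477777].


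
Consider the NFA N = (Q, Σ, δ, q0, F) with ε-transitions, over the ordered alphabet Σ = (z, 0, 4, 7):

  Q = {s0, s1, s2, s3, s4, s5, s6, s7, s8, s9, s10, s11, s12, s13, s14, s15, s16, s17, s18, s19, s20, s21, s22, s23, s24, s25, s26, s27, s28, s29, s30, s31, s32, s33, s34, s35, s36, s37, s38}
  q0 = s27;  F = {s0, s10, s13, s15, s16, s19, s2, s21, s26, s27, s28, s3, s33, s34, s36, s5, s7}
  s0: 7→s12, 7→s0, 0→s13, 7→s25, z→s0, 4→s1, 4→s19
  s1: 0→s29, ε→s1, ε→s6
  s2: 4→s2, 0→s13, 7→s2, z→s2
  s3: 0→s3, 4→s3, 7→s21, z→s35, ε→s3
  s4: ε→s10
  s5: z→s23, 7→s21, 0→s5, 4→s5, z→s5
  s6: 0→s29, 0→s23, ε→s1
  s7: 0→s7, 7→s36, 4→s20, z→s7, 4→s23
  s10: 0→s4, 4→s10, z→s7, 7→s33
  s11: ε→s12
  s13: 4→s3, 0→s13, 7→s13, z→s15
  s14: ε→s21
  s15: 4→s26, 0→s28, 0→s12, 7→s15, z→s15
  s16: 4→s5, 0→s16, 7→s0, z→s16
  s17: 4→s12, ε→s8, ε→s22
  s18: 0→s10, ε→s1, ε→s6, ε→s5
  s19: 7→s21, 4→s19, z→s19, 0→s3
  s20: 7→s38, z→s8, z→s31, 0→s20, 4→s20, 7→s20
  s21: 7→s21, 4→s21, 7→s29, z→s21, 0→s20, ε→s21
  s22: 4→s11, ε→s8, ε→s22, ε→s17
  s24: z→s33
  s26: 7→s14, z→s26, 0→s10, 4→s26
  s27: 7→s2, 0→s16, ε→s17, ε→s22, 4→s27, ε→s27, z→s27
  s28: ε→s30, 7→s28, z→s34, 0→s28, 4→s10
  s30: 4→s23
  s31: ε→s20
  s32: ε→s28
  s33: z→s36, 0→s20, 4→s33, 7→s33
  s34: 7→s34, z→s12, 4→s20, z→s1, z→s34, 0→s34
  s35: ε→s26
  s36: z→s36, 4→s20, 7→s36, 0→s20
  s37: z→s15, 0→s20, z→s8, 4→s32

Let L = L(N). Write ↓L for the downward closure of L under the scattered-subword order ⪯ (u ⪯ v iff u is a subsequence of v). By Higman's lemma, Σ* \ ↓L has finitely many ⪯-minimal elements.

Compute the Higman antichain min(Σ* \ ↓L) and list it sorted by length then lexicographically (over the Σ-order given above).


|Q|=39, |F|=17, |δ|=118 (23 ε).
min D↑ (18 st, q0=0, F={10}): 0:z→0,0→1,4→0,7→2 1:z→1,0→1,4→3,7→4 2:z→2,0→5,4→2,7→2 3:z→3,0→3,4→3,7→6 4:z→4,0→5,4→7,7→4 5:z→8,0→5,4→9,7→5 6:z→6,0→10,4→6,7→6 7:z→7,0→9,4→7,7→6 8:z→8,0→11,4→12,7→8 9:z→12,0→9,4→9,7→6 10:z→10,0→10,4→10,7→10 11:z→13,0→11,4→14,7→11 12:z→12,0→14,4→12,7→6 13:z→13,0→13,4→10,7→13 14:z→15,0→14,4→14,7→16 15:z→15,0→15,4→10,7→17 16:z→17,0→10,4→16,7→16 17:z→17,0→10,4→10,7→17.
'0470': run [34, 29, 20, 9, 4] end={s20,s31,s38,s8} rej; 4/4 del acc.
'70z0z4': |S_i|=[34, 28, 24, 22, 17, 12, 5] end={s20,s23,s31,s38,s8} ∉↓L; 6/6 deletions ∈↓L.
2 minimals (antichain).

A = [0470, 70z0z4].


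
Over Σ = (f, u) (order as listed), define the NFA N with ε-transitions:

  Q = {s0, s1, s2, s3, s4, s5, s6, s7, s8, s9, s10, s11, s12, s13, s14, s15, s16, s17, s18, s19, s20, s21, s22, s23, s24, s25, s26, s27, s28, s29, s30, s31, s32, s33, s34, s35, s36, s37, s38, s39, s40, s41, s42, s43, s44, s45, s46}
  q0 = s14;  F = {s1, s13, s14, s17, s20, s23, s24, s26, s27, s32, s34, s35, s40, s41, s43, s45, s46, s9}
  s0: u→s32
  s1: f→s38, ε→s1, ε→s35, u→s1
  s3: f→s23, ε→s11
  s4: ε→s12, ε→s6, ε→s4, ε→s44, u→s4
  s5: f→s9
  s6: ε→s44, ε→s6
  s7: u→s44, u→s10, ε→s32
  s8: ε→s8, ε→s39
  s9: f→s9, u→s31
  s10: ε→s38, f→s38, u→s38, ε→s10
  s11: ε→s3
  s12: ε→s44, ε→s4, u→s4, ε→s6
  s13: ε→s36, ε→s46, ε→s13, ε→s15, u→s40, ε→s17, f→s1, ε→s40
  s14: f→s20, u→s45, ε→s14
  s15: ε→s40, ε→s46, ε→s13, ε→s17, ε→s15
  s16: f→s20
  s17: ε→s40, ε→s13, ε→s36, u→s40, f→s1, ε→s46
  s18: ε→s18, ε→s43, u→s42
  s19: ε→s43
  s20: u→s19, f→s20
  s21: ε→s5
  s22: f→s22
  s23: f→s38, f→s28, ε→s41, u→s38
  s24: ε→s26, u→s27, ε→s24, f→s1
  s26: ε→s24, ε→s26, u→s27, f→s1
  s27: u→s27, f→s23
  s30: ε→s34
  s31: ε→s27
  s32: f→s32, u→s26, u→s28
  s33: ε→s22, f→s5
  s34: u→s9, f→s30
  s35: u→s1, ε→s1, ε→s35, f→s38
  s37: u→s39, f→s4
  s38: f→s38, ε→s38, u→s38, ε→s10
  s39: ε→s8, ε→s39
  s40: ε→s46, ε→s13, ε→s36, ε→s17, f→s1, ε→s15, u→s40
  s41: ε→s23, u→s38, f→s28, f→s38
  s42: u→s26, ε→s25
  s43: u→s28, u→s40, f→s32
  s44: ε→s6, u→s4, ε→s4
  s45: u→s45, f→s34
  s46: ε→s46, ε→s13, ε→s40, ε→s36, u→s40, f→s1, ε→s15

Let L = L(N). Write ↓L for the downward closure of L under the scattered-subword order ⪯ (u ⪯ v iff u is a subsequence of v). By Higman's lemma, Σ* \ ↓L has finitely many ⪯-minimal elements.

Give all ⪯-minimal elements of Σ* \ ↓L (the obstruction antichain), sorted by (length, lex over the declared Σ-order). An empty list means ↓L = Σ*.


|Q|=47, |F|=18, |δ|=125 (66 ε).
min D↑ (13 st, q0=0, F={11}): 0:f→1,u→2 1:f→1,u→3 2:f→4,u→2 3:f→5,u→6 4:f→4,u→7 5:f→5,u→8 6:f→9,u→6 7:f→7,u→10 8:f→9,u→10 9:f→11,u→9 10:f→12,u→10 11:f→11,u→11 12:f→11,u→11 [Hopcroft].
'fuuff': N↓-sim [26, 24, 21, 17, 7, 3] end={s10,s28,s38} rej; 5/5 single-dels accept.
'ufuufu': |S_i|=[26, 24, 15, 12, 9, 5, 2] end={s10,s38} ∉↓L; 6/6 single-dels accept.
2 obstructions.

A = [fuuff, ufuufu].


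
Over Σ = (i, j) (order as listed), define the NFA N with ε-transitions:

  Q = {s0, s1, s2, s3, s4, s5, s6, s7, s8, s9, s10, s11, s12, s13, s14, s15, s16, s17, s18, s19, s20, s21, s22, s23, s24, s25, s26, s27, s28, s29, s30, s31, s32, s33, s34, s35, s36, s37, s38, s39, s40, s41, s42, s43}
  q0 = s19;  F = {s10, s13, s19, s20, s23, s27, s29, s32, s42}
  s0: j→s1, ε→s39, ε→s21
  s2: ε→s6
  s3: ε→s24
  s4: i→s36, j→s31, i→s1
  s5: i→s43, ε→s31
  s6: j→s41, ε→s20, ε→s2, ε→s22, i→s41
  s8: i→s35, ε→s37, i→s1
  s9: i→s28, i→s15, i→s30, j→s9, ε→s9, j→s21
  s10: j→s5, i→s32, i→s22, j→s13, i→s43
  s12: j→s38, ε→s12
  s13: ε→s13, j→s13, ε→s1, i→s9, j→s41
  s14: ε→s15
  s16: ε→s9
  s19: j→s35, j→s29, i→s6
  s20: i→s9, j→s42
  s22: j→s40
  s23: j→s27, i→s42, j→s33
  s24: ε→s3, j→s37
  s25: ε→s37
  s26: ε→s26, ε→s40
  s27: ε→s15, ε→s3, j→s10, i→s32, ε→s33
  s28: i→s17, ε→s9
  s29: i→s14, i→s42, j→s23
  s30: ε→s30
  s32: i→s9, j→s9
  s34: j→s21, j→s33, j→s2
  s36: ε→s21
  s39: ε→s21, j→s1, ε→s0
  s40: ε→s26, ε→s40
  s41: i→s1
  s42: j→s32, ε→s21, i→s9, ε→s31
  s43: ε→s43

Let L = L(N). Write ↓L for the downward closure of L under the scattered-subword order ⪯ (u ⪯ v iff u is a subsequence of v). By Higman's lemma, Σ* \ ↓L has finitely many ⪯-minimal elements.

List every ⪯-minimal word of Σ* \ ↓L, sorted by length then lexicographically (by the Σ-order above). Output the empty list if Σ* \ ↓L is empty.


|Q|=44, |F|=9, |δ|=80 (32 ε).
min D↑ (10 st, q0=0, F={3}): 0:i→1,j→2 1:i→3,j→4 2:i→4,j→5 3:i→3,j→3 4:i→3,j→6 5:i→4,j→7 6:i→3,j→3 7:i→6,j→8 8:i→6,j→9 9:i→3,j→9.
'ii': run [31, 19, 8] end={s1,s15,s17,s21,s28,s30,s41,s9} rej; 2/2 single-dels accept.
'ijjj': N↓-sim [31, 19, 13, 7, 6] end={s15,s17,s21,s28,s30,s9} — reject; 4/4 del acc.
'jijj': |S_i|=[31, 27, 15, 9, 6] end={s15,s17,s21,s28,s30,s9} — reject; 4/4 del acc.
'jjjij': N↓-sim [31, 27, 24, 22, 12, 8] end={s15,s17,s21,s26,s28,s30,s40,s9} — reject; 5/5 deletions ∈↓L.
'jjjjji': N↓-sim [31, 27, 24, 22, 18, 14, 8] end={s1,s15,s17,s21,s28,s30,s43,s9} rej; 6/6 single-dels accept.
5 minimals (antichain).

min(Σ*\↓L) = [ii, ijjj, jijj, jjjij, jjjjji].


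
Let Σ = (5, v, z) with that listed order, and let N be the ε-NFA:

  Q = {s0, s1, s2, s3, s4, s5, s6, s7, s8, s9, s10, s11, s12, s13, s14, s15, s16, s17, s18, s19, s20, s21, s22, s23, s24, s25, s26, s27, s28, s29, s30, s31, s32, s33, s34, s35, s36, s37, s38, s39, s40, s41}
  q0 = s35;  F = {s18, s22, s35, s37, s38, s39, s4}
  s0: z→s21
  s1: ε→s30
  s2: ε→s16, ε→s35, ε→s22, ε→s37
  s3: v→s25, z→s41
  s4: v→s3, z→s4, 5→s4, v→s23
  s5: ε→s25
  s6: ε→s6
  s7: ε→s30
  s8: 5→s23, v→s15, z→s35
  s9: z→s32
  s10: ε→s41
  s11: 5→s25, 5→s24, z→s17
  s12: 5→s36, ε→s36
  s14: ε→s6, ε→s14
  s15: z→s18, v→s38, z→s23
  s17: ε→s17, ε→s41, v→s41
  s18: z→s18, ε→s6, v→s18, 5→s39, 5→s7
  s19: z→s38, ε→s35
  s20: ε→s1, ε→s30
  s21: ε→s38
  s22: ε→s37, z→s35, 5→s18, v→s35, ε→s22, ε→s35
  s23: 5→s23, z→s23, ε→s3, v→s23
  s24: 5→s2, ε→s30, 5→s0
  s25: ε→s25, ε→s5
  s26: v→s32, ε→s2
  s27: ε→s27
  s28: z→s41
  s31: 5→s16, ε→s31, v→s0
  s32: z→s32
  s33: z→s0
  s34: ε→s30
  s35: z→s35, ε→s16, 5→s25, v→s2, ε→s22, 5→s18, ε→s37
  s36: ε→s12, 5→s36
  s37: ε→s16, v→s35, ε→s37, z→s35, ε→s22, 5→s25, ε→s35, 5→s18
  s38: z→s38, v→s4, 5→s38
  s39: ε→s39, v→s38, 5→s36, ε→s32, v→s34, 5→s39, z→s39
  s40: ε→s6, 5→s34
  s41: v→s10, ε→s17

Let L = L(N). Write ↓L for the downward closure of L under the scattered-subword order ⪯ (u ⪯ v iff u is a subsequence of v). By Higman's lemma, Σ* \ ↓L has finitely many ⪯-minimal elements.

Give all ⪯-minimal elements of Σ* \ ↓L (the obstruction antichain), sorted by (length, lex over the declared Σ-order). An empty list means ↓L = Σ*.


|Q|=42, |F|=7, |δ|=99 (42 ε).
min D↑ (6 st, q0=0, F={5}): 0:5→1,v→0,z→0 1:5→2,v→1,z→1 2:5→2,v→3,z→2 3:5→3,v→4,z→3 4:5→4,v→5,z→4 5:5→5,v→5,z→5 [Hopcroft].
'55vvv': |S_i|=[23, 18, 16, 11, 8, 7] end={s10,s17,s23,s25,s3,s41,s5} ∉↓L; 5/5 deletions ∈↓L.
1 obstructions.

min(Σ*\↓L) = [55vvv].


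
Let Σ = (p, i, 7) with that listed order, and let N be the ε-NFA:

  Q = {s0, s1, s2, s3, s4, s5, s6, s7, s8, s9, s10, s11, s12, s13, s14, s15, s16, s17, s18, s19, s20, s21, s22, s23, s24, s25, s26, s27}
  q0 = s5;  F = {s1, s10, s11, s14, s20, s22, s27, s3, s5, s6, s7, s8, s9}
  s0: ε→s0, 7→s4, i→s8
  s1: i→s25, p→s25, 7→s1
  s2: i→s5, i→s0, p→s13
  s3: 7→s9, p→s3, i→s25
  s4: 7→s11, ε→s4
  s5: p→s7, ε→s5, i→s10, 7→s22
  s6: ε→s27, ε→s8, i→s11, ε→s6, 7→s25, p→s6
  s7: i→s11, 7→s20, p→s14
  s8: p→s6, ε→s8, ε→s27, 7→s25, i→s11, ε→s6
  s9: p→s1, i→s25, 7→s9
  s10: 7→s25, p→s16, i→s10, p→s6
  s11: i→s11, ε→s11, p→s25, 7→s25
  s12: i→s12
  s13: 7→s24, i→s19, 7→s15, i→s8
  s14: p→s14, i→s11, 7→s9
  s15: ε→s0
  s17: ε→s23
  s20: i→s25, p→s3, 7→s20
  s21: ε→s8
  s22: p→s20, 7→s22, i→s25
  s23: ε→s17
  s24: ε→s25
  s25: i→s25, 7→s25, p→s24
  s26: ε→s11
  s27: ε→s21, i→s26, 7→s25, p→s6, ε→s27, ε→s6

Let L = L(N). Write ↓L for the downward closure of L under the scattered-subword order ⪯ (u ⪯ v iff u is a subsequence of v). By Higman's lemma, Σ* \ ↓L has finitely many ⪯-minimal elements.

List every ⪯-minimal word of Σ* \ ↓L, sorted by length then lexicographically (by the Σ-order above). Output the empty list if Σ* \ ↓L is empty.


|Q|=28, |F|=13, |δ|=73 (19 ε).
min D↑ (12 st, q0=0, F={8}): 0:p→1,i→2,7→3 1:p→4,i→5,7→6 2:p→7,i→2,7→8 3:p→6,i→8,7→3 4:p→4,i→5,7→9 5:p→8,i→5,7→8 6:p→10,i→8,7→6 7:p→7,i→5,7→8 8:p→8,i→8,7→8 9:p→11,i→8,7→9 10:p→10,i→8,7→9 11:p→8,i→8,7→11 [Hopcroft].
'i7': N↓-sim [18, 10, 2] end={s24,s25} ∉↓L; 2/2 del acc.
'7i': run [18, 7, 2] end={s24,s25} ∉↓L; 2/2 single-dels accept.
'pip': N↓-sim [18, 15, 4, 2] end={s24,s25} ∉↓L; 3/3 del acc.
'pp7pp': run [18, 15, 12, 4, 3, 2] end={s24,s25} — reject; 5/5 del acc.
4 minimals (antichain).

Antichain: [i7, 7i, pip, pp7pp].


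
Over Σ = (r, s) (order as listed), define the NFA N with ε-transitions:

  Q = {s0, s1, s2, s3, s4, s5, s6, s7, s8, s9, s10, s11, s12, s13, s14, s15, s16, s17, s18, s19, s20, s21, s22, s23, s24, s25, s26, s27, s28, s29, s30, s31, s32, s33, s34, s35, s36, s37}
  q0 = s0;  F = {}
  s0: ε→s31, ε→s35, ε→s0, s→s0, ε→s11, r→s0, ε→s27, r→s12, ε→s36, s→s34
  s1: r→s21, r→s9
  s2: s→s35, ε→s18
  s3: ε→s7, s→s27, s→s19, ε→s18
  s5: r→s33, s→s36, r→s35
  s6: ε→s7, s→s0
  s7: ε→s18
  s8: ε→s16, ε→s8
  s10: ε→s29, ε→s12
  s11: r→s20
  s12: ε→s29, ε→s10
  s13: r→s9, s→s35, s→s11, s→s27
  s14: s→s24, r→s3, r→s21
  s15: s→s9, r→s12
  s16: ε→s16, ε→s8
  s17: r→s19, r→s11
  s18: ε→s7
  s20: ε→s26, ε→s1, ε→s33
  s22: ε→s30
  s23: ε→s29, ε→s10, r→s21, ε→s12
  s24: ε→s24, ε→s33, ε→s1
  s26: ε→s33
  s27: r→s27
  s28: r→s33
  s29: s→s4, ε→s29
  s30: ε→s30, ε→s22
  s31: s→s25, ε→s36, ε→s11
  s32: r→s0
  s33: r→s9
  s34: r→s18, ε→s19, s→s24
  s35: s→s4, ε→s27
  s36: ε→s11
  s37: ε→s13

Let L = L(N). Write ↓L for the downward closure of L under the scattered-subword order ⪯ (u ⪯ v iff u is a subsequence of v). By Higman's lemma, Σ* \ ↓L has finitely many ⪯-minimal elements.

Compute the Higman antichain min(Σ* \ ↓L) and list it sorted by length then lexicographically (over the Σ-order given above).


A = [ε].

|Q|=38, |F|=0, |δ|=75 (40 ε).
min D↑ (1 st, q0=0, F={0}): 0:r→0,s→0 (ε-aug+det+¬).
ε ∈ L(D↑) — L = ∅.


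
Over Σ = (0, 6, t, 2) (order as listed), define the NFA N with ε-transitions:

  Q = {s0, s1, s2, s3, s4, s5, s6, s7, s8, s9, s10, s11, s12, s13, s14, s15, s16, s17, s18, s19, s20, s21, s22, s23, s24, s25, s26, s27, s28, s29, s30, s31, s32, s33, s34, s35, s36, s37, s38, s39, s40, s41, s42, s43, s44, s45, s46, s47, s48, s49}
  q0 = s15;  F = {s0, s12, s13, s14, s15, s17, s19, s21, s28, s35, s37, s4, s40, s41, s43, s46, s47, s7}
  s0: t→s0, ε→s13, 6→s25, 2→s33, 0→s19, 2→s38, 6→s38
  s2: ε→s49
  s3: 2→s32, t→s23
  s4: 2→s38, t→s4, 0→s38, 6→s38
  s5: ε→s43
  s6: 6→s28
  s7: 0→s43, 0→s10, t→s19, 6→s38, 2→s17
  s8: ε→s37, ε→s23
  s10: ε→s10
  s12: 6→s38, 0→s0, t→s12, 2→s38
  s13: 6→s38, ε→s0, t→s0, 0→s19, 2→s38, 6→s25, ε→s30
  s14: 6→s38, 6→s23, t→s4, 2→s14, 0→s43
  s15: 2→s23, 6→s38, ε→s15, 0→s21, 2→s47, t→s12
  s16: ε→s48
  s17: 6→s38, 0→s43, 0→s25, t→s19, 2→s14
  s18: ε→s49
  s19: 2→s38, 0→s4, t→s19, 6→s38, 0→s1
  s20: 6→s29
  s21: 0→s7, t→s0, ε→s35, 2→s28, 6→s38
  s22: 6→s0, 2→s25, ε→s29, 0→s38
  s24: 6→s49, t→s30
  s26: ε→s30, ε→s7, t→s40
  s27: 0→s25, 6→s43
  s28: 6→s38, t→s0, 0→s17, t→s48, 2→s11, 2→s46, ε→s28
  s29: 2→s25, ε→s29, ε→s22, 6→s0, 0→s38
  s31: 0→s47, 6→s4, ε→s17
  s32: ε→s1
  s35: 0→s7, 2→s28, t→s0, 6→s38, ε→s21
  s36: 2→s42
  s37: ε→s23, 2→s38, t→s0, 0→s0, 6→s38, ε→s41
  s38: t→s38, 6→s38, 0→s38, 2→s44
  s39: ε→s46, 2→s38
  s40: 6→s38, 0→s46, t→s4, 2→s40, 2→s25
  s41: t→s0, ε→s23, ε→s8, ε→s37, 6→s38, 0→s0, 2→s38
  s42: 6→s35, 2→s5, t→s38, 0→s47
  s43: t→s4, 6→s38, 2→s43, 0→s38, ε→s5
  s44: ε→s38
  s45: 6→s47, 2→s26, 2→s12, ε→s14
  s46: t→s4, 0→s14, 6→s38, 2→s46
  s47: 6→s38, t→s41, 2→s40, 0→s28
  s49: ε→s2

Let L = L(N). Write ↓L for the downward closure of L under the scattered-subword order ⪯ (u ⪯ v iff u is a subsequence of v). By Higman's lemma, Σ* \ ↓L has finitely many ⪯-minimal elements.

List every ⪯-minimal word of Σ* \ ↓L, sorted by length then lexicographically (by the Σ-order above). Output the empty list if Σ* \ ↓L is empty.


Antichain: [6, t2, 0000, 22t0, 2tt000].

|Q|=50, |F|=18, |δ|=144 (31 ε).
min D↑ (16 st, q0=0, F={2}): 0:0→1,6→2,t→3,2→4 1:0→5,6→2,t→6,2→7 2:0→2,6→2,t→2,2→2 3:0→6,6→2,t→3,2→2 4:0→7,6→2,t→8,2→9 5:0→10,6→2,t→11,2→12 6:0→11,6→2,t→6,2→2 7:0→12,6→2,t→6,2→13 8:0→6,6→2,t→6,2→2 9:0→13,6→2,t→14,2→9 10:0→2,6→2,t→14,2→10 11:0→14,6→2,t→11,2→2 12:0→10,6→2,t→11,2→15 13:0→15,6→2,t→14,2→13 14:0→2,6→2,t→14,2→2 15:0→10,6→2,t→14,2→15 [Hopcroft].
'6': |S_i|=[30, 4] end={s23,s25,s38,s44} ∉↓L; 1/1 del acc.
't2': |S_i|=[30, 16, 3] end={s33,s38,s44} rej; 2/2 single-dels accept.
'0000': |S_i|=[30, 23, 13, 8, 2] end={s38,s44} ∉↓L; 4/4 del acc.
'22t0': N↓-sim [30, 24, 12, 3, 2] end={s38,s44} rej; 4/4 single-dels accept.
'2tt000': |S_i|=[30, 24, 15, 10, 5, 4, 2] end={s38,s44} — reject; 6/6 single-dels accept.
5 words, ⪯-incomp.


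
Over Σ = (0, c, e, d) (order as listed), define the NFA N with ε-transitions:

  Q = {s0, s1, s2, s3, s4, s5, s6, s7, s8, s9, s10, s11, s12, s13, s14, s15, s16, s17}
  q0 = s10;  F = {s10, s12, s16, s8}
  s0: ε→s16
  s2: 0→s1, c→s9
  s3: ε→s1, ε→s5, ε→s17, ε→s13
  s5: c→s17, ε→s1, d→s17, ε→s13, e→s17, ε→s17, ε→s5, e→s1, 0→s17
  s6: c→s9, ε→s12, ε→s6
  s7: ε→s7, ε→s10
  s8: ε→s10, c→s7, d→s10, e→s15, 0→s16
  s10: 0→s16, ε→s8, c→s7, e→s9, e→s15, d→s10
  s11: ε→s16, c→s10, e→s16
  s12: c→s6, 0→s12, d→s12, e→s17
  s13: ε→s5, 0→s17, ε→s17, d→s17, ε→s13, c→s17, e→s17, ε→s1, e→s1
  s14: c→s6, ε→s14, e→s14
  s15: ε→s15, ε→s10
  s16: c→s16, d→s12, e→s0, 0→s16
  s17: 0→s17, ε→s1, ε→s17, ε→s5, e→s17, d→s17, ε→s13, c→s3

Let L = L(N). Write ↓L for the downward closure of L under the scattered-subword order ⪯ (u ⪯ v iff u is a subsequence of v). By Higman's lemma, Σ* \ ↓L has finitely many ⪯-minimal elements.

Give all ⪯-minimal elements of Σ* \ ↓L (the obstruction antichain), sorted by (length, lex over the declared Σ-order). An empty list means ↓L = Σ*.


Antichain: [0de].

|Q|=18, |F|=4, |δ|=65 (27 ε).
min D↑ (4 st, q0=0, F={3}): 0:0→1,c→0,e→0,d→0 1:0→1,c→1,e→1,d→2 2:0→2,c→2,e→3,d→2 3:0→3,c→3,e→3,d→3 (ε-aug+det+¬).
'0de': N↓-sim [14, 10, 8, 5] end={s1,s13,s17,s3,s5} rej; 3/3 deletions ∈↓L.
1 obstructions.


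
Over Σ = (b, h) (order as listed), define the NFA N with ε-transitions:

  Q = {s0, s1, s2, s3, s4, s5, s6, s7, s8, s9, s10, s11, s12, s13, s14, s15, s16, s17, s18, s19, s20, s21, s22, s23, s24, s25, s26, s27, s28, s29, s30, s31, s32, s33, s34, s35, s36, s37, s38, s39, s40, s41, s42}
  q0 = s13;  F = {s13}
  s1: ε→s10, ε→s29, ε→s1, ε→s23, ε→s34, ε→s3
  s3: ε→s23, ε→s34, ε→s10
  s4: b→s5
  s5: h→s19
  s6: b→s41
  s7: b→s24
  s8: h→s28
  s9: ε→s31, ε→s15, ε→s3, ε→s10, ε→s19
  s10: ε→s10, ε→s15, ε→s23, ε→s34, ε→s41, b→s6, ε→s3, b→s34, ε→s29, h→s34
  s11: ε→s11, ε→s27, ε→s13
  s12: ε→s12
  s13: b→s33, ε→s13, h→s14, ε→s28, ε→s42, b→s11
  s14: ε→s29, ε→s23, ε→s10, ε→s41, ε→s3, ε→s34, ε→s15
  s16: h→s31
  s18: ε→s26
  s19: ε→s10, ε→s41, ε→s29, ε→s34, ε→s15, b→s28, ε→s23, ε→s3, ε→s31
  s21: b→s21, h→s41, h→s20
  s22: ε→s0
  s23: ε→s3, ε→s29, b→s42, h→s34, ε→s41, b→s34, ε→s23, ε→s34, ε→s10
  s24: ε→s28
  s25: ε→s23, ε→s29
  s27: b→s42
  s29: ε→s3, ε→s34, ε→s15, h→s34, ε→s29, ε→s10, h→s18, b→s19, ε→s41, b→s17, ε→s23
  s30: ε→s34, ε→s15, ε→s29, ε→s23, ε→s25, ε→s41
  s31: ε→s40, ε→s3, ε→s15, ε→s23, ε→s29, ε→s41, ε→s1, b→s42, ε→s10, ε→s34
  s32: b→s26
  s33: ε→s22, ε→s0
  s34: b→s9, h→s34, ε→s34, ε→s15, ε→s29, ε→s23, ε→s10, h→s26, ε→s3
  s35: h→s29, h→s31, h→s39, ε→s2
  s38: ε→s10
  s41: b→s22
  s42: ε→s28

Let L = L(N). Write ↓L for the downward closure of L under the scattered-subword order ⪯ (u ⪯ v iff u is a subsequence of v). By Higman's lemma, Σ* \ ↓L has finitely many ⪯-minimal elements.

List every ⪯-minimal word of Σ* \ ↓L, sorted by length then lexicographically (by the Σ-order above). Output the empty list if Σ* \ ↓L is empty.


min(Σ*\↓L) = [h].

|Q|=43, |F|=1, |δ|=120 (87 ε).
min D↑ (2 st, q0=0, F={1}): 0:b→0,h→1 1:b→1,h→1 [Hopcroft].
'h': |S_i|=[25, 21] end={s0,s1,s10,s14,s15,s17,s18,s19,s22,s23,s26,s28,…} — reject; 1/1 deletions ∈↓L.
1 minimals (antichain).


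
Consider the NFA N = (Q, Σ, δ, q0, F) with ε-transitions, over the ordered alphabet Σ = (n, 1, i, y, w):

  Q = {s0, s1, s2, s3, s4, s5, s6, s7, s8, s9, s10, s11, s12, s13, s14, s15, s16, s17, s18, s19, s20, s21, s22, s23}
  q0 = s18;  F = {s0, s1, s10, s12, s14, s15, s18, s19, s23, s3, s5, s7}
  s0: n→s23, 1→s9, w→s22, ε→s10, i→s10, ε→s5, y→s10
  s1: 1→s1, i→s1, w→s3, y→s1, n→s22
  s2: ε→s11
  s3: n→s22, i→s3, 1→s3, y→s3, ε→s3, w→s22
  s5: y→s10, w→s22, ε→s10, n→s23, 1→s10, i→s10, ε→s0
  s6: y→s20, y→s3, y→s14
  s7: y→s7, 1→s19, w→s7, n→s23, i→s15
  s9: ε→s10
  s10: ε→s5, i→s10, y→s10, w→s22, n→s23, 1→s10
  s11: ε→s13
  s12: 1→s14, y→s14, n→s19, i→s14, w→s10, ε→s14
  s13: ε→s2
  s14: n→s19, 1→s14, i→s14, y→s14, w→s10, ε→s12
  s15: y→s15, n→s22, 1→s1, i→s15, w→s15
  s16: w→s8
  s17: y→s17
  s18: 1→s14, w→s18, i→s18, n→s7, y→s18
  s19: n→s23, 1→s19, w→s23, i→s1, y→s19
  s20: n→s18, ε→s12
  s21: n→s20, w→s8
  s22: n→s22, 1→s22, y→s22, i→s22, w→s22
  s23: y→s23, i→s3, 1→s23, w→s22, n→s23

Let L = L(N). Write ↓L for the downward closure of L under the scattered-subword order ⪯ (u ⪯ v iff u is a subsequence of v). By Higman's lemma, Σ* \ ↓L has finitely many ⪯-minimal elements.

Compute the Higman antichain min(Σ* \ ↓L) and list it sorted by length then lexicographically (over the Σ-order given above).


A = [nnw, nin, 1ww].

|Q|=24, |F|=12, |δ|=86 (13 ε).
min D↑ (10 st, q0=0, F={8}): 0:n→1,1→2,i→0,y→0,w→0 1:n→3,1→4,i→5,y→1,w→1 2:n→4,1→2,i→2,y→2,w→6 3:n→3,1→3,i→7,y→3,w→8 4:n→3,1→4,i→9,y→4,w→3 5:n→8,1→9,i→5,y→5,w→5 6:n→3,1→6,i→6,y→6,w→8 7:n→8,1→7,i→7,y→7,w→8 8:n→8,1→8,i→8,y→8,w→8 9:n→8,1→9,i→9,y→9,w→7.
'nnw': N↓-sim [14, 7, 3, 1] end={s22} — reject; 3/3 deletions ∈↓L.
'nin': run [14, 7, 4, 1] end={s22} — reject; 3/3 del acc.
'1ww': N↓-sim [14, 11, 7, 1] end={s22} rej; 3/3 del acc.
3 obstructions.


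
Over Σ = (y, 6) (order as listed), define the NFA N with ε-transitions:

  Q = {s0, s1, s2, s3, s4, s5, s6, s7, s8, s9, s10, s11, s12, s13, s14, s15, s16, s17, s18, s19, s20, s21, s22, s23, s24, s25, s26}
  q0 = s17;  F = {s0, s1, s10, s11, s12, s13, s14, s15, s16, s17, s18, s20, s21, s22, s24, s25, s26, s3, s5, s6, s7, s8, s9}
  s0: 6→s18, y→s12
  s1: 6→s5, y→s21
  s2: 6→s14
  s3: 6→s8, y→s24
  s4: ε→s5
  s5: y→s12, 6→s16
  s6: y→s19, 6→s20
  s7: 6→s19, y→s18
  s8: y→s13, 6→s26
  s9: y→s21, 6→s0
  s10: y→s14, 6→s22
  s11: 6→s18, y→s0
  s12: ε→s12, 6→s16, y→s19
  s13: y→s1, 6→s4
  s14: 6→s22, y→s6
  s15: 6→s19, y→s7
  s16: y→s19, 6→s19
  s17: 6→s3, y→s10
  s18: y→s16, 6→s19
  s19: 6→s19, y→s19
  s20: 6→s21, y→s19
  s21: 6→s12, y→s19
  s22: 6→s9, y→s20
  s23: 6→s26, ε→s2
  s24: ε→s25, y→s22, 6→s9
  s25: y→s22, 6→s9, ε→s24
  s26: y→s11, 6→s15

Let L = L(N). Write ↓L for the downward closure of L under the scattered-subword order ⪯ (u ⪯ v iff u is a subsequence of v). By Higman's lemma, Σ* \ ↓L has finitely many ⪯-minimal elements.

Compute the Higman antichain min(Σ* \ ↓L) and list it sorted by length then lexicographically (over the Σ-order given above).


min(Σ*\↓L) = [yyyy, y6yy, 66666, 66y66y].

|Q|=27, |F|=23, |δ|=55 (5 ε).
min D↑ (23 st, q0=0, F={12}): 0:y→1,6→2 1:y→3,6→4 2:y→5,6→6 3:y→7,6→4 4:y→8,6→9 5:y→4,6→9 6:y→10,6→11 7:y→12,6→8 8:y→12,6→13 9:y→13,6→14 10:y→15,6→16 11:y→17,6→18 12:y→12,6→12 13:y→12,6→19 14:y→19,6→20 15:y→13,6→16 16:y→19,6→21 17:y→14,6→20 18:y→22,6→12 19:y→12,6→21 20:y→21,6→12 21:y→12,6→12 22:y→20,6→12.
'yyyy': |S_i|=[25, 20, 13, 6, 1] end={s19} rej; 4/4 del acc.
'y6yy': N↓-sim [25, 20, 11, 5, 1] end={s19} — reject; 4/4 deletions ∈↓L.
'66666': N↓-sim [25, 21, 16, 11, 5, 1] end={s19} — reject; 5/5 single-dels accept.
'66y66y': |S_i|=[25, 21, 16, 12, 6, 2, 1] end={s19} ∉↓L; 6/6 single-dels accept.
4 obstructions.


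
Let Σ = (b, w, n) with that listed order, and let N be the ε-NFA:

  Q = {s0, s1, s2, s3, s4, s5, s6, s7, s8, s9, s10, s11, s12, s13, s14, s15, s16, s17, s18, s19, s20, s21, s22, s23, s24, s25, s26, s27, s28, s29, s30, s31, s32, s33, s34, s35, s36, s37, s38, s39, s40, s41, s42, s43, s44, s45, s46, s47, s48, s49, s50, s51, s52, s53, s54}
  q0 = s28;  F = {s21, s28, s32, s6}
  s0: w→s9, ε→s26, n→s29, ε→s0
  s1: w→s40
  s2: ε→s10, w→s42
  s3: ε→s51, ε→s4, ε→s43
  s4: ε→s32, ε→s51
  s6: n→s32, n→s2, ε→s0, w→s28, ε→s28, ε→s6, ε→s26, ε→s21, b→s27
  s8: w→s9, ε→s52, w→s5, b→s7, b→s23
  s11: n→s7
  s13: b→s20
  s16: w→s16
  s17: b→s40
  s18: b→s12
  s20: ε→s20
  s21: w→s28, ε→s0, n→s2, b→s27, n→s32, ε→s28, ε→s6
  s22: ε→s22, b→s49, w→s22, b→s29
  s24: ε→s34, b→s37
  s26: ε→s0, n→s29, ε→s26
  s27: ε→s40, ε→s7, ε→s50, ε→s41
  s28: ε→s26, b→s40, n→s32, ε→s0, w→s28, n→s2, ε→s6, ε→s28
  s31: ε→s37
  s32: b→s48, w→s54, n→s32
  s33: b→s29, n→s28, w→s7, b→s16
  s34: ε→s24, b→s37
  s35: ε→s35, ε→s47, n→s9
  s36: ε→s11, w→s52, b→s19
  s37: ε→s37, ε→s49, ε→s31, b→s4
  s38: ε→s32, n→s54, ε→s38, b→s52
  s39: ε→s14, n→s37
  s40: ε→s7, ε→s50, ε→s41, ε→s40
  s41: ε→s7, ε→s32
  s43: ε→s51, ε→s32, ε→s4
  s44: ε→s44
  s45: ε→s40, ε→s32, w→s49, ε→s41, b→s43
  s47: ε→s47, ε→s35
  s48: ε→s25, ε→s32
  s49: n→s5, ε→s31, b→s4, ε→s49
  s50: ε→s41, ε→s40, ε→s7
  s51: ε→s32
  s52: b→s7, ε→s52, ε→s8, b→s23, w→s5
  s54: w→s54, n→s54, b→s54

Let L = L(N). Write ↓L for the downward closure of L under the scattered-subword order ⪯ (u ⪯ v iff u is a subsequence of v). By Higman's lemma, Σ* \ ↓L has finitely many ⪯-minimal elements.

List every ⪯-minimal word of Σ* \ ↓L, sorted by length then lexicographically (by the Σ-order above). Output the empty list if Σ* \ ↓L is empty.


min(Σ*\↓L) = [bw, nw].

|Q|=55, |F|=4, |δ|=121 (66 ε).
min D↑ (3 st, q0=0, F={2}): 0:b→1,w→0,n→1 1:b→1,w→2,n→1 2:b→2,w→2,n→2.
'bw': run [19, 9, 1] end={s54} ∉↓L; 2/2 single-dels accept.
'nw': |S_i|=[19, 8, 2] end={s42,s54} — reject; 2/2 single-dels accept.
2 obstructions.


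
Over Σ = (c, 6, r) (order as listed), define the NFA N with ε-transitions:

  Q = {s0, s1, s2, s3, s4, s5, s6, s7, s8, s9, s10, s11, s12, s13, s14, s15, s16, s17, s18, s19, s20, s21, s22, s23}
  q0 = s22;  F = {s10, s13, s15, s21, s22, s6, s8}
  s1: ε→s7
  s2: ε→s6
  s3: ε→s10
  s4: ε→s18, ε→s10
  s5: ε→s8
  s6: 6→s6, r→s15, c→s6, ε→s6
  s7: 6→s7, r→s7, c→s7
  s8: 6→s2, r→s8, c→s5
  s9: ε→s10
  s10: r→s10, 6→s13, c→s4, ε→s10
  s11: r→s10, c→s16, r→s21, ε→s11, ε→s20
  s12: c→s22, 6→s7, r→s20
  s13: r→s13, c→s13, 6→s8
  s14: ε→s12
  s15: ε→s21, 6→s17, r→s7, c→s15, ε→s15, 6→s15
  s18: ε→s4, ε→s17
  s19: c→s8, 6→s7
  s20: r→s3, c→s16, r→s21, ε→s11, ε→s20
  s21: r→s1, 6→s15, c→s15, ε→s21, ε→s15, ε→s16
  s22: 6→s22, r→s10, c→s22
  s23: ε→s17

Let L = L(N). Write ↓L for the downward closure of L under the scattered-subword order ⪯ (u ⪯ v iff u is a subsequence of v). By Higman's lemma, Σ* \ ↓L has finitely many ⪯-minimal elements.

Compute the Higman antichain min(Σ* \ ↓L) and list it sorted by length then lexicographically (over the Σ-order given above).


|Q|=24, |F|=7, |δ|=58 (22 ε).
min D↑ (7 st, q0=0, F={6}): 0:c→0,6→0,r→1 1:c→1,6→2,r→1 2:c→2,6→3,r→2 3:c→3,6→4,r→3 4:c→4,6→4,r→5 5:c→5,6→5,r→6 6:c→6,6→6,r→6 (ε-aug+det+¬).
'r666rr': |S_i|=[15, 14, 11, 10, 8, 6, 2] end={s1,s7} rej; 6/6 single-dels accept.
1 words, ⪯-incomp.

Antichain: [r666rr].


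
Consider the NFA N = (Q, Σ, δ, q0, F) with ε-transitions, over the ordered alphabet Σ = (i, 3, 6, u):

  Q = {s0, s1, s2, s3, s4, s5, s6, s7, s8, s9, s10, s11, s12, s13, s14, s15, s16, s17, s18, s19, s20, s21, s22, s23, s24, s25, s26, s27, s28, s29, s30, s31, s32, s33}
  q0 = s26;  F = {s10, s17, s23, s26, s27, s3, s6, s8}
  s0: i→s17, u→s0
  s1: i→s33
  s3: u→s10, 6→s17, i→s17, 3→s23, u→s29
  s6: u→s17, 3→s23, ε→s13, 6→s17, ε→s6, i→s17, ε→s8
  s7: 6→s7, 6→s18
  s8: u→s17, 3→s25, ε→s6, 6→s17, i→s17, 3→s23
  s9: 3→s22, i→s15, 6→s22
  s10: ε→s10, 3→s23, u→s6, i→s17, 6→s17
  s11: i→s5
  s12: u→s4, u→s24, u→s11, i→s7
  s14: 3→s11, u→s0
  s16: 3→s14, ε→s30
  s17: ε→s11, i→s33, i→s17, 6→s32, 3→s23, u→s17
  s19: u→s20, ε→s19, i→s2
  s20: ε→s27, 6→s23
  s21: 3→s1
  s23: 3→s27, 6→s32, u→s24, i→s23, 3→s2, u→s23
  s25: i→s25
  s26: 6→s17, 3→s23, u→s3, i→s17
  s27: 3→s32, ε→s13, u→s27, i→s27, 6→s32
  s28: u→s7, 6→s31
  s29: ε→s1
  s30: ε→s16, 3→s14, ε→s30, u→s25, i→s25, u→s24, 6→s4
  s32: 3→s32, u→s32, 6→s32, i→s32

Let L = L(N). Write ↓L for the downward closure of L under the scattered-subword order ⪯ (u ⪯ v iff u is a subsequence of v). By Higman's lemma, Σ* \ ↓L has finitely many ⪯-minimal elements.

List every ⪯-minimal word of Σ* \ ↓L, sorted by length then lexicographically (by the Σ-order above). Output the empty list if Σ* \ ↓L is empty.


Antichain: [i6, 36, 66, 333, uuuu6].

|Q|=34, |F|=8, |δ|=82 (13 ε).
min D↑ (8 st, q0=0, F={4}): 0:i→1,3→2,6→1,u→3 1:i→1,3→2,6→4,u→1 2:i→2,3→5,6→4,u→2 3:i→1,3→2,6→1,u→6 4:i→4,3→4,6→4,u→4 5:i→5,3→4,6→4,u→5 6:i→1,3→2,6→1,u→7 7:i→1,3→2,6→1,u→1.
'i6': N↓-sim [18, 11, 1] end={s32} — reject; 2/2 del acc.
'36': |S_i|=[18, 7, 1] end={s32} — reject; 2/2 del acc.
'66': |S_i|=[18, 10, 1] end={s32} — reject; 2/2 del acc.
'333': run [18, 7, 4, 1] end={s32} ∉↓L; 3/3 single-dels accept.
'uuuu6': N↓-sim [18, 17, 16, 13, 10, 1] end={s32} ∉↓L; 5/5 del acc.
5 words, ⪯-incomp.


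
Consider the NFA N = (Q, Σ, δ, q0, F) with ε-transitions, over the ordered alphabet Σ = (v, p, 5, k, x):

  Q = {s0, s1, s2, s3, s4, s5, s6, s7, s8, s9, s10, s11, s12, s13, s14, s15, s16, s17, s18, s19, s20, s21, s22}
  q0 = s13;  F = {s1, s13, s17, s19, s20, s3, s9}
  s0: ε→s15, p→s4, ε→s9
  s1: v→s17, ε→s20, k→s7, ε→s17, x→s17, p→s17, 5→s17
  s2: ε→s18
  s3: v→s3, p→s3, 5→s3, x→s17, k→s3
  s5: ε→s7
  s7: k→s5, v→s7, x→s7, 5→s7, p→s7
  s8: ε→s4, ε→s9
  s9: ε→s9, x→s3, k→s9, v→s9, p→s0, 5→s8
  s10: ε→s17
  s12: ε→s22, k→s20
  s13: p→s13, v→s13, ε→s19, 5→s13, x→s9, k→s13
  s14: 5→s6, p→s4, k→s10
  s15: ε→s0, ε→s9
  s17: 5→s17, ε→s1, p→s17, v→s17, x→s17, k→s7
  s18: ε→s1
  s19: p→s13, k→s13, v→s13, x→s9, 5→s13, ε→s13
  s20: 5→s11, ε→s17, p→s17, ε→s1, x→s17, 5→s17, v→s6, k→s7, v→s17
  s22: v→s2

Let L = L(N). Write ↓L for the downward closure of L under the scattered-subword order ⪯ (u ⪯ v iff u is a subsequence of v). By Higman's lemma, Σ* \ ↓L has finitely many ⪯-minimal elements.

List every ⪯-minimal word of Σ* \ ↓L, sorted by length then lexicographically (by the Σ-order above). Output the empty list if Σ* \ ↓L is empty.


Antichain: [xxxk].

|Q|=23, |F|=7, |δ|=67 (19 ε).
min D↑ (5 st, q0=0, F={4}): 0:v→0,p→0,5→0,k→0,x→1 1:v→1,p→1,5→1,k→1,x→2 2:v→2,p→2,5→2,k→2,x→3 3:v→3,p→3,5→3,k→4,x→3 4:v→4,p→4,5→4,k→4,x→4 [Hopcroft].
'xxxk': N↓-sim [15, 13, 8, 7, 2] end={s5,s7} — reject; 4/4 single-dels accept.
1 obstructions.


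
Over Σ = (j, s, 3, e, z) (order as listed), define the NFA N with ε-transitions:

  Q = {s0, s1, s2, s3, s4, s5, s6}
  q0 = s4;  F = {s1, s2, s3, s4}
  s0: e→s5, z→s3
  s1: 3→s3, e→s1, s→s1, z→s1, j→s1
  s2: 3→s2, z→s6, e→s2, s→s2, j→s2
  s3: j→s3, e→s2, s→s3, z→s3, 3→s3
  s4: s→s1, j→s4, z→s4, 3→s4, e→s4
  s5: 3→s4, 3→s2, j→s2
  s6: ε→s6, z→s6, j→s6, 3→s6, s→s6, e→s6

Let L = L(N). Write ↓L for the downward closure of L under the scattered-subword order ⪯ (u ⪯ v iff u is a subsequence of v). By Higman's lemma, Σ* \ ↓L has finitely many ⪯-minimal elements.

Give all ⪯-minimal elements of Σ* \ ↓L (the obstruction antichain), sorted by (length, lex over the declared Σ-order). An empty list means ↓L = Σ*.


Antichain: [s3ez].

|Q|=7, |F|=4, |δ|=31 (1 ε).
min D↑ (5 st, q0=0, F={4}): 0:j→0,s→1,3→0,e→0,z→0 1:j→1,s→1,3→2,e→1,z→1 2:j→2,s→2,3→2,e→3,z→2 3:j→3,s→3,3→3,e→3,z→4 4:j→4,s→4,3→4,e→4,z→4.
's3ez': |S_i|=[5, 4, 3, 2, 1] end={s6} — reject; 4/4 del acc.
1 words, ⪯-incomp.


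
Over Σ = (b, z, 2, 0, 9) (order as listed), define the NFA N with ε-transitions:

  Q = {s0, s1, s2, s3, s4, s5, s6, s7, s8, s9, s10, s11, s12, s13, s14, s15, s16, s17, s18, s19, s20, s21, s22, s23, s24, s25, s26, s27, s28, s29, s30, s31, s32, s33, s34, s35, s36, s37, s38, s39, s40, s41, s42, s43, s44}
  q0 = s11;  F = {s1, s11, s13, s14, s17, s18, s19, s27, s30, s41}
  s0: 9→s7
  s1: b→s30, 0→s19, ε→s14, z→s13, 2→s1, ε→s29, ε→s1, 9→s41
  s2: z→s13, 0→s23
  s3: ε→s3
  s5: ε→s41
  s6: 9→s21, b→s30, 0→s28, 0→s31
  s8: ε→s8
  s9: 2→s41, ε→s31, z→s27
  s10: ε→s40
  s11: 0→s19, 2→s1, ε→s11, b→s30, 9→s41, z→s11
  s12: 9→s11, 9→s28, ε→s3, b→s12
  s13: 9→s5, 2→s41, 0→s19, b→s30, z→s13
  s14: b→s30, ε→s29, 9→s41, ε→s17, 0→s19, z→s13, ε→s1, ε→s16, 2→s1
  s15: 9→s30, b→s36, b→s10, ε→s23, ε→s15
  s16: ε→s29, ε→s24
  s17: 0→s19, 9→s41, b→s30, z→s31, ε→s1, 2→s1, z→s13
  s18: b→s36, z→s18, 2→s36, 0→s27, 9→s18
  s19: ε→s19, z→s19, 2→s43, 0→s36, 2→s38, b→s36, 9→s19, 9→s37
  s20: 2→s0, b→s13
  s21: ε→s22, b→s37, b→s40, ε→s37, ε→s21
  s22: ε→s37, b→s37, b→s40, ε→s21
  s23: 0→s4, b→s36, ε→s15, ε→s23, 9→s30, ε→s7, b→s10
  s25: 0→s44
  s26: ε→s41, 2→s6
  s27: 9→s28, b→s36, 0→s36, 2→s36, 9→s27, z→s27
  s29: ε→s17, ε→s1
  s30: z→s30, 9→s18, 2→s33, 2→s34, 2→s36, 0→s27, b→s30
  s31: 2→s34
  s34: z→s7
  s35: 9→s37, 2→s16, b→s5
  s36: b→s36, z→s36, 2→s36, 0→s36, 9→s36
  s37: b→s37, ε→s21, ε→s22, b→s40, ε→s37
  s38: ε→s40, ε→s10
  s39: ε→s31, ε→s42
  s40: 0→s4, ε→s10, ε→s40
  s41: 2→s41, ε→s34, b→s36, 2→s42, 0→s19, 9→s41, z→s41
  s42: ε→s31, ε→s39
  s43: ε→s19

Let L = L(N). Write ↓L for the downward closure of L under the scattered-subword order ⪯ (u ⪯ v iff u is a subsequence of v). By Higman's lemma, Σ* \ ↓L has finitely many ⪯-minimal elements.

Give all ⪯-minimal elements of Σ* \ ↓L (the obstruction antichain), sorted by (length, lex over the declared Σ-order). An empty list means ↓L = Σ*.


|Q|=45, |F|=10, |δ|=141 (44 ε).
min D↑ (9 st, q0=0, F={5}): 0:b→1,z→0,2→2,0→3,9→4 1:b→1,z→1,2→5,0→6,9→7 2:b→1,z→8,2→2,0→3,9→4 3:b→5,z→3,2→3,0→5,9→3 4:b→5,z→4,2→4,0→3,9→4 5:b→5,z→5,2→5,0→5,9→5 6:b→5,z→6,2→5,0→5,9→6 7:b→5,z→7,2→5,0→6,9→7 8:b→1,z→8,2→4,0→3,9→4.
'b2': run [30, 14, 4] end={s33,s34,s36,s7} ∉↓L; 2/2 deletions ∈↓L.
'0b': N↓-sim [30, 12, 7] end={s10,s21,s22,s36,s37,s4,s40} rej; 2/2 single-dels accept.
'00': N↓-sim [30, 12, 2] end={s36,s4} rej; 2/2 deletions ∈↓L.
'9b': run [30, 20, 7] end={s10,s21,s22,s36,s37,s4,s40} — reject; 2/2 single-dels accept.
'2z2b': run [30, 29, 23, 17, 7] end={s10,s21,s22,s36,s37,s4,s40} — reject; 4/4 del acc.
5 obstructions.

min(Σ*\↓L) = [b2, 0b, 00, 9b, 2z2b].


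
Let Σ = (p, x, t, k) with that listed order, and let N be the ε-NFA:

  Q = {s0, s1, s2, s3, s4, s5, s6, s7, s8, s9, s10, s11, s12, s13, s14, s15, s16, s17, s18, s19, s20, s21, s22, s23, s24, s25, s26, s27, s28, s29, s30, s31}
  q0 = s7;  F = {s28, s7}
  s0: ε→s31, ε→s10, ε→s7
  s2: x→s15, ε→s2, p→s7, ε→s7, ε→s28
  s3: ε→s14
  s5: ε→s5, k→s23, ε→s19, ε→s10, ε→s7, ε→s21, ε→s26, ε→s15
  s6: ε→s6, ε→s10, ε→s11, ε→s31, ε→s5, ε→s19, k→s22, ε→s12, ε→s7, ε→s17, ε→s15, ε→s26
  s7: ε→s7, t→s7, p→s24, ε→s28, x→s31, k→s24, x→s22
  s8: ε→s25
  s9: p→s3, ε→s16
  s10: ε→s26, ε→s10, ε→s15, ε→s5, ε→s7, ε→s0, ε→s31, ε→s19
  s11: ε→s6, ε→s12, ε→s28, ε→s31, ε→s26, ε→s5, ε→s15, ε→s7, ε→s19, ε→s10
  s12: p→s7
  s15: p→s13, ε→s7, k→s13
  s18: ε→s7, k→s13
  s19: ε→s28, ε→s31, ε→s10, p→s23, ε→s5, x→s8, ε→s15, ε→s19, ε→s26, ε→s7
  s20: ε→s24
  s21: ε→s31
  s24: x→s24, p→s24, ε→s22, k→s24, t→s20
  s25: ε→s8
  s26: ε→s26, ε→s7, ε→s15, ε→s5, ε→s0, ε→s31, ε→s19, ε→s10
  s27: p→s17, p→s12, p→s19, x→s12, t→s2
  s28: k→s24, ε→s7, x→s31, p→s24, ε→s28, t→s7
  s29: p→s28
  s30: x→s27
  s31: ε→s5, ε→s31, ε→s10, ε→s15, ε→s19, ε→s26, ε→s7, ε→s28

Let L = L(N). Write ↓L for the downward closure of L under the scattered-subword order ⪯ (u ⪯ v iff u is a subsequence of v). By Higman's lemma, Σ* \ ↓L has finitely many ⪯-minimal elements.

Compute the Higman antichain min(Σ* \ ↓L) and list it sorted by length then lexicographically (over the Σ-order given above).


A = [p, k].

|Q|=32, |F|=2, |δ|=110 (79 ε).
min D↑ (2 st, q0=0, F={1}): 0:p→1,x→0,t→0,k→1 1:p→1,x→1,t→1,k→1 (ε-aug+det+¬).
'p': |S_i|=[17, 5] end={s13,s20,s22,s23,s24} — reject; 1/1 deletions ∈↓L.
'k': run [17, 5] end={s13,s20,s22,s23,s24} ∉↓L; 1/1 single-dels accept.
2 words, ⪯-incomp.
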